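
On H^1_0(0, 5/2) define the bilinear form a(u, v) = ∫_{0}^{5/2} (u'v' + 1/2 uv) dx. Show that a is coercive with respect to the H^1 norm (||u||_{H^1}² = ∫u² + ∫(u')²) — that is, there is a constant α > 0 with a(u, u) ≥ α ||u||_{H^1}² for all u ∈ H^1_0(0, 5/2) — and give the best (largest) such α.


α = (25 + 8*π^2)/(2*(25 + 4*π^2))

Coercivity of a(·,·) on H^1_0(0, 5/2) means a(u, u) ≥ α ||u||_{H^1}² for every u ∈ H^1_0.
The interval has length L = 5/2, and Poincaré/coercivity depend only on L. Here a(u, u) = ∫(u')² + (1/2)·∫u².
Here 0 < c = 1/2 < 1. The condition a(u,u) ≥ α||u||_{H^1}² reads (1−α)∫(u')² ≥ (α−c)∫u². Any admissible α is ≤ 1 (rapidly oscillating u have ∫u²/∫(u')² → 0), and α = 1 would force 0 ≥ (1−c)∫u², impossible since c < 1; so 1−α > 0. By the sharp Poincaré inequality on H^1_0 of an interval of length L, ∫(u')² ≥ (π/L)²∫u² with equality for the first sine mode sin(π(x−x₀)/L) (x₀ the left endpoint), so the inequality holds for all u iff (1−α)(π/L)² ≥ α − c, i.e. α ≤ ((π/L)² + c)/((π/L)² + 1) = (1 + c(L/π)²)/(1 + (L/π)²). With (π/L)² = 4*π^2/25 and c = 1/2, the largest admissible constant is α = ((π/L)² + c)/((π/L)² + 1).
Simplifying, α = (25 + 8*π^2)/(2*(25 + 4*π^2)).


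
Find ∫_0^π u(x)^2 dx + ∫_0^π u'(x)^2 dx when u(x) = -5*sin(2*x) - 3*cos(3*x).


||u||_{H^1(0,π)}^2 = -240 + 215*π/2

u'(x) = 9*sin(3*x) - 10*cos(2*x).
Expand u² and (u')² and integrate term by term on (0, π), using: for integers n ≥ 1, ∫_0^π sin²(nx) dx = ∫_0^π cos²(nx) dx = π/2; for n ≠ n', ∫_0^π sin(nx)sin(n'x) dx = ∫_0^π cos(nx)cos(n'x) dx = 0; and by product-to-sum, ∫_0^π sin(nx)cos(n'x) dx = ½∫_0^π [sin((n+n')x) + sin((n−n')x)] dx, which is 0 when n+n' is even and 2n/(n²−n'²) when n+n' is odd (it need not vanish on (0, π)).
  u² squared terms: (-5)²·∫sin(2x)² dx = 25·π/2 = 25*π/2;  (-3)²·∫cos(3x)² dx = 9·π/2 = 9*π/2.
  u² cross terms: 2·(-5)·(-3)·∫sin(2x)·cos(3x) dx = 30·(-4/5) = -24.
  So ∫_0^π u² dx = 25*π/2 + 9*π/2 − 24 = -24 + 17*π.
  (u')² squared terms: (-10)²·∫cos(2x)² dx = 100·π/2 = 50*π;  (9)²·∫sin(3x)² dx = 81·π/2 = 81*π/2.
  (u')² cross terms: 2·(-10)·(9)·∫cos(2x)·sin(3x) dx = -180·(6/5) = -216.
  So ∫_0^π (u')² dx = 50*π + 81*π/2 − 216 = -216 + 181*π/2.
||u||_{H^1}^2 = (-24 + 17*π) + (-216 + 181*π/2) = -240 + 215*π/2.


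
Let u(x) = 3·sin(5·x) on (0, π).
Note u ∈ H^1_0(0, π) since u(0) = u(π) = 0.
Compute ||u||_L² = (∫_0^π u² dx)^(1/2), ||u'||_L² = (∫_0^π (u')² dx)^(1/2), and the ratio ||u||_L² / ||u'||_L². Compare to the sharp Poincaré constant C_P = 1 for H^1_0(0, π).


||u||_L² / ||u'||_L² = 1/5 < C_P = 1.

u(x) = 3·sin(5·x), so u'(x) = 15*cos(5*x).
Writing u(x) = A·sin(kπx/L) with A = 3 and k = 5, use ∫_0^L sin²(kπx/L) dx = L/2 and ∫_0^L cos²(kπx/L) dx = L/2.
u² = 9·sin²(5·x) and (u')² = 225·cos²(5·x), and each of sin², cos² integrates to L/2 = π/2 over (0, π).
∫_0^π u² dx = 9*π/2, so ||u||_L² = 3*sqrt(2)*sqrt(π)/2.
∫_0^π (u')² dx = 225*π/2, so ||u'||_L² = 15*sqrt(2)*sqrt(π)/2.
Ratio ||u||_L² / ||u'||_L² = 1/5.
Sharp Poincaré constant on H^1_0(0, π) is C_P = L/π = 1, achieved by sin(x).
This is the k = 5 harmonic; the ratio L/(kπ) is strictly less than C_P = L/π, consistent with the sharp inequality ||u||_L² ≤ C_P ||u'||_L².


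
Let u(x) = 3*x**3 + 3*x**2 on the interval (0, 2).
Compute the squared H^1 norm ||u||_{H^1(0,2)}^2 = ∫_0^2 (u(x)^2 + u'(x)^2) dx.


||u||_{H^1}^2 = 10224/7

The H^1 norm (squared) on an interval (0, L) is
  ||u||_{H^1}^2 = ∫_0^L u(x)^2 dx + ∫_0^L u'(x)^2 dx.
Compute u'(x) = 9*x**2 + 6*x.
Then u(x)^2 = 9*x**6 + 18*x**5 + 9*x**4 and u'(x)^2 = 81*x**4 + 108*x**3 + 36*x**2.
Integrate each monomial from 0 to 2 using ∫_0^2 c·x^n dx = c·2^(n+1)/(n+1):
  ∫_0^2 u(x)^2 dx = ∫_0^2 (9*x^6 + 18*x^5 + 9*x^4) dx. Term by term:
    ∫_0^2 9*x^6 dx = 1152/7;  ∫_0^2 18*x^5 dx = 192;  ∫_0^2 9*x^4 dx = 288/5.
  Sum: 1152/7 + 192 + 288/5 = 14496/35.
  ∫_0^2 u'(x)^2 dx = ∫_0^2 (81*x^4 + 108*x^3 + 36*x^2) dx. Term by term:
    ∫_0^2 81*x^4 dx = 2592/5;  ∫_0^2 108*x^3 dx = 432;  ∫_0^2 36*x^2 dx = 96.
  Sum: 2592/5 + 432 + 96 = 5232/5.
Adding: ||u||_{H^1}^2 = 14496/35 + 5232/5 = 10224/7.


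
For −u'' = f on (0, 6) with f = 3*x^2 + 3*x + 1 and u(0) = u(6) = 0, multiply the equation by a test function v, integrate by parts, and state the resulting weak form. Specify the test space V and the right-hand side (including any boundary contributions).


V = H^1_0(0, 6) (so v(0) = v(6) = 0); weak form: ∫_0^6 u'v' dx = ∫_0^6 (3*x^2 + 3*x + 1) v dx for all v ∈ V.

Multiply both sides by a test function v and integrate from 0 to 6:
  ∫_0^6 −u''(x) v(x) dx = ∫_0^6 f(x) v(x) dx.
Integrate the LHS by parts once:
  ∫_0^6 −u'' v dx = −[u'(x) v(x)]_0^6 + ∫_0^6 u'(x) v'(x) dx.
Thus ∫_0^6 u'(x) v'(x) dx = ∫_0^6 f(x) v(x) dx + [u'(x) v(x)]_0^6.
Choose V so that boundary terms are either known or forced to vanish.
u is Dirichlet: u(0) = u(6) = 0. Let V = H^1_0(0, 6); then v(0) = v(6) = 0, and [u' v]_0^6 = 0.
Weak formulation: find u (satisfying any essential BC) such that ∫_0^6 u'(x) v'(x) dx = ∫_0^6 f v dx for all v ∈ V.
Substituting f(x) = 3*x^2 + 3*x + 1, the right-hand side is ∫_0^6 (3*x^2 + 3*x + 1) v dx.


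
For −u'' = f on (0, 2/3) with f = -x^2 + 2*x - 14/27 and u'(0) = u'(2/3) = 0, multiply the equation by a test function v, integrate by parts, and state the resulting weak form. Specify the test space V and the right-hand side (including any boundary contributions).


V = H^1(0, 2/3) (no boundary constraint on v; u is determined up to an additive constant); weak form: ∫_0^2/3 u'v' dx = ∫_0^2/3 (-x^2 + 2*x - 14/27) v dx for all v ∈ V.

Multiply both sides by a test function v and integrate from 0 to 2/3:
  ∫_0^2/3 −u''(x) v(x) dx = ∫_0^2/3 f(x) v(x) dx.
Integrate the LHS by parts once:
  ∫_0^2/3 −u'' v dx = −[u'(x) v(x)]_0^2/3 + ∫_0^2/3 u'(x) v'(x) dx.
Thus ∫_0^2/3 u'(x) v'(x) dx = ∫_0^2/3 f(x) v(x) dx + [u'(x) v(x)]_0^2/3.
Choose V so that boundary terms are either known or forced to vanish.
u has homogeneous Neumann: u'(0) = u'(2/3) = 0. So [u' v]_0^2/3 = 0·v(2/3) − 0·v(0) = 0 for any v; take V = H^1(0, 2/3).
Weak formulation: find u (satisfying any essential BC) such that ∫_0^2/3 u'(x) v'(x) dx = ∫_0^2/3 f v dx for all v ∈ V (homogeneous Neumann, so boundary terms vanish).
Substituting f(x) = -x^2 + 2*x - 14/27, the right-hand side is ∫_0^2/3 (-x^2 + 2*x - 14/27) v dx.
Compatibility check (pure Neumann): taking v ≡ 1 ∈ V gives 0 = ∫_0^2/3 f dx + (0) − (0), i.e. ∫_0^2/3 f dx must equal u'(0) − u'(2/3) = 0. Indeed ∫_0^2/3 (-x^2 + 2*x - 14/27) dx = 0, so the data are compatible. The solution is then unique only up to an additive constant (fix it e.g. by requiring ∫_0^2/3 u dx = 0).


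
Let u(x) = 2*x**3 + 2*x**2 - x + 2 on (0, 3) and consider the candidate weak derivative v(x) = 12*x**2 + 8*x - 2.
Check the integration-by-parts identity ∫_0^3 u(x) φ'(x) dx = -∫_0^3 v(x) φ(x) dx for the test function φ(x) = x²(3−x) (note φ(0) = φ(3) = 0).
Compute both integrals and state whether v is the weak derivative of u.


LHS = -3753/20, RHS = -3753/10. No, v is not the weak derivative of u.

u(x) = 2*x**3 + 2*x**2 - x + 2, classical derivative u'(x) = 6*x**2 + 4*x - 1.
φ(x) = x²(3−x), so φ'(x) = 3*x*(2 - x).
Note φ(0) = φ(3) = 0, so the boundary term u·φ vanishes.
LHS = ∫_0^3 u(x) φ'(x) dx = ∫_0^3 (-6*x^5 + 6*x^4 + 15*x^3 - 12*x^2 + 12*x) dx. Term by term:
  ∫_0^3 -6*x^5 dx = -729;  ∫_0^3 6*x^4 dx = 1458/5;  ∫_0^3 15*x^3 dx = 1215/4;
  ∫_0^3 -12*x^2 dx = -108;  ∫_0^3 12*x dx = 54.
Sum: -729 + 1458/5 + 1215/4 − 108 + 54 = -3753/20.
So LHS = -3753/20.
∫_0^3 v(x) φ(x) dx = ∫_0^3 (-12*x^5 + 28*x^4 + 26*x^3 - 6*x^2) dx. Term by term:
  ∫_0^3 -12*x^5 dx = -1458;  ∫_0^3 28*x^4 dx = 6804/5;  ∫_0^3 26*x^3 dx = 1053/2;
  ∫_0^3 -6*x^2 dx = -54.
Sum: -1458 + 6804/5 + 1053/2 − 54 = 3753/10.
So RHS = -∫_0^3 v(x) φ(x) dx = -3753/10.
LHS − RHS = 3753/20 ≠ 0, so the identity fails.
(For a valid weak derivative the identity must hold for EVERY test function, in particular this one. The failure shows v is NOT the weak derivative of u.)
Correct weak derivative would be u'(x) = 6*x**2 + 4*x - 1.


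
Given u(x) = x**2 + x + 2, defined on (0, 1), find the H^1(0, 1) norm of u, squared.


||u||_{H^1}^2 = 127/10

The H^1 norm (squared) on an interval (0, L) is
  ||u||_{H^1}^2 = ∫_0^L u(x)^2 dx + ∫_0^L u'(x)^2 dx.
Compute u'(x) = 2*x + 1.
Then u(x)^2 = x**4 + 2*x**3 + 5*x**2 + 4*x + 4 and u'(x)^2 = 4*x**2 + 4*x + 1.
Integrate each monomial from 0 to 1 using ∫_0^1 c·x^n dx = c·1^(n+1)/(n+1):
  ∫_0^1 u(x)^2 dx = ∫_0^1 (x^4 + 2*x^3 + 5*x^2 + 4*x + 4) dx. Term by term:
    ∫_0^1 x^4 dx = 1/5;  ∫_0^1 2*x^3 dx = 1/2;  ∫_0^1 5*x^2 dx = 5/3;
    ∫_0^1 4*x dx = 2;  ∫_0^1 4 dx = 4.
  Sum: 1/5 + 1/2 + 5/3 + 2 + 4 = 251/30.
  ∫_0^1 u'(x)^2 dx = ∫_0^1 (4*x^2 + 4*x + 1) dx. Term by term:
    ∫_0^1 4*x^2 dx = 4/3;  ∫_0^1 4*x dx = 2;  ∫_0^1 1 dx = 1.
  Sum: 4/3 + 2 + 1 = 13/3.
Adding: ||u||_{H^1}^2 = 251/30 + 13/3 = 127/10.


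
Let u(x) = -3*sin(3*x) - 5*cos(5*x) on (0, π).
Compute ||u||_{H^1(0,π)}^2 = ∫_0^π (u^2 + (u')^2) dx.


||u||_{H^1(0,π)}^2 = 370*π

u'(x) = 25*sin(5*x) - 9*cos(3*x).
Expand u² and (u')² and integrate term by term on (0, π), using: for integers n ≥ 1, ∫_0^π sin²(nx) dx = ∫_0^π cos²(nx) dx = π/2; for n ≠ n', ∫_0^π sin(nx)sin(n'x) dx = ∫_0^π cos(nx)cos(n'x) dx = 0; and by product-to-sum, ∫_0^π sin(nx)cos(n'x) dx = ½∫_0^π [sin((n+n')x) + sin((n−n')x)] dx, which is 0 when n+n' is even and 2n/(n²−n'²) when n+n' is odd (it need not vanish on (0, π)).
  u² squared terms: (-5)²·∫cos(5x)² dx = 25·π/2 = 25*π/2;  (-3)²·∫sin(3x)² dx = 9·π/2 = 9*π/2.
  u² cross terms: 2·(-5)·(-3)·∫cos(5x)·sin(3x) dx = 30·(0) = 0.
  So ∫_0^π u² dx = 25*π/2 + 9*π/2 + 0 = 17*π.
  (u')² squared terms: (-9)²·∫cos(3x)² dx = 81·π/2 = 81*π/2;  (25)²·∫sin(5x)² dx = 625·π/2 = 625*π/2.
  (u')² cross terms: 2·(-9)·(25)·∫cos(3x)·sin(5x) dx = -450·(0) = 0.
  So ∫_0^π (u')² dx = 81*π/2 + 625*π/2 + 0 = 353*π.
||u||_{H^1}^2 = (17*π) + (353*π) = 370*π.


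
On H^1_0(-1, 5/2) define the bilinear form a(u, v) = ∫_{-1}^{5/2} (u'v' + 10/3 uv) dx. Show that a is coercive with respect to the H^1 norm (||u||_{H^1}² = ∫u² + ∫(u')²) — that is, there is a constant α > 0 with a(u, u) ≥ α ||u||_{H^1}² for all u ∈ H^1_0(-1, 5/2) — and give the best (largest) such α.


α = 1

Coercivity of a(·,·) on H^1_0(-1, 5/2) means a(u, u) ≥ α ||u||_{H^1}² for every u ∈ H^1_0.
The interval has length L = 7/2, and Poincaré/coercivity depend only on L. Here a(u, u) = ∫(u')² + (10/3)·∫u².
Here c = 10/3 ≥ 1, so a(u,u) = ∫(u')² + c∫u² ≥ ∫(u')² + ∫u² = ||u||_{H^1}², i.e. α = 1 works. No larger α is possible: a(u,u) ≥ α||u||_{H^1}² means (1−α)∫(u')² ≥ (α−c)∫u², and for the modes u_n = sin(nπ(x−x₀)/L) (x₀ the left endpoint) one has ∫u_n²/∫(u_n')² = (L/(nπ))² → 0, so a(u_n,u_n)/||u_n||_{H^1}² → 1. Hence the optimal constant is α = 1.
Therefore α = 1.


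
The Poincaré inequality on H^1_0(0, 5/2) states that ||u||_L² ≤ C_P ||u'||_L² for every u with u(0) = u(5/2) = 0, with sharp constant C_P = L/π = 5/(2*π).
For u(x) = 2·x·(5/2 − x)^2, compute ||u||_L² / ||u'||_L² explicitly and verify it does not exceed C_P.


||u||_L² / ||u'||_L² = 5*sqrt(14)/28 < C_P = 5/(2*π).

u(x) = 2·x·(5/2 − x)^2, so u'(x) = (x - 5/2)*(6*x - 5).
u(x) = 2·x·(5/2 − x)^2 vanishes at x = 0 and x = 5/2, so u ∈ H^1_0(0, 5/2). Differentiate via the product rule and integrate the resulting polynomials term by term.
  ∫_0^5/2 u² dx = ∫_0^5/2 (4*x^6 - 40*x^5 + 150*x^4 - 250*x^3 + 625*x^2/4) dx. Term by term:
    ∫_0^5/2 4*x^6 dx = 78125/224;  ∫_0^5/2 -40*x^5 dx = -78125/48;  ∫_0^5/2 150*x^4 dx = 46875/16;
    ∫_0^5/2 -250*x^3 dx = -78125/32;  ∫_0^5/2 625*x^2/4 dx = 78125/96.
  Sum: 78125/224 − 78125/48 + 46875/16 − 78125/32 + 78125/96 = 15625/672.
  ∫_0^5/2 (u')² dx = ∫_0^5/2 (36*x^4 - 240*x^3 + 550*x^2 - 500*x + 625/4) dx. Term by term:
    ∫_0^5/2 36*x^4 dx = 5625/8;  ∫_0^5/2 -240*x^3 dx = -9375/4;  ∫_0^5/2 550*x^2 dx = 34375/12;
    ∫_0^5/2 -500*x dx = -3125/2;  ∫_0^5/2 625/4 dx = 3125/8.
  Sum: 5625/8 − 9375/4 + 34375/12 − 3125/2 + 3125/8 = 625/12.
∫_0^5/2 u² dx = 15625/672, so ||u||_L² = 125*sqrt(42)/168.
∫_0^5/2 (u')² dx = 625/12, so ||u'||_L² = 25*sqrt(3)/6.
Ratio ||u||_L² / ||u'||_L² = 5*sqrt(14)/28.
Sharp Poincaré constant on H^1_0(0, 5/2) is C_P = L/π = 5/(2*π), achieved by sin(2*π/5·x).
A polynomial bump cannot attain the sharp Poincaré constant (only the first sine eigenfunction does), so the ratio is strictly less than C_P, consistent with ||u||_L² ≤ C_P ||u'||_L².


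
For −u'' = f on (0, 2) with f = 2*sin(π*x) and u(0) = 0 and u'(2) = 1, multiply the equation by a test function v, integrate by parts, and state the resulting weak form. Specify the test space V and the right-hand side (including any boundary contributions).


V = {v ∈ H^1(0, 2) : v(0) = 0} (test functions vanish at x = 0 where u is specified); weak form: ∫_0^2 u'v' dx = ∫_0^2 (2*sin(π*x)) v dx + v(2) for all v ∈ V.

Multiply both sides by a test function v and integrate from 0 to 2:
  ∫_0^2 −u''(x) v(x) dx = ∫_0^2 f(x) v(x) dx.
Integrate the LHS by parts once:
  ∫_0^2 −u'' v dx = −[u'(x) v(x)]_0^2 + ∫_0^2 u'(x) v'(x) dx.
Thus ∫_0^2 u'(x) v'(x) dx = ∫_0^2 f(x) v(x) dx + [u'(x) v(x)]_0^2.
Choose V so that boundary terms are either known or forced to vanish.
Mixed BC: u(0) = 0 (Dirichlet) and u'(2) = 1 (Neumann). Define V = {v ∈ H^1(0, 2) : v(0) = 0}. Then [u' v]_0^2 = u'(2)·v(2) − u'(0)·0 = v(2).
Weak formulation: find u (satisfying any essential BC) such that ∫_0^2 u'(x) v'(x) dx = ∫_0^2 f v dx + v(2) for all v ∈ V (Dirichlet at 0 absorbed into V; Neumann datum at x = 2 contributes the boundary term).
Substituting f(x) = 2*sin(π*x), the right-hand side is ∫_0^2 (2*sin(π*x)) v dx + v(2).


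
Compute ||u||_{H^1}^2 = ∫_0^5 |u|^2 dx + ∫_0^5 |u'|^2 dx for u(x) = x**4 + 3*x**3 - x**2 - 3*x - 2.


||u||_{H^1}^2 = 236612855/252

The H^1 norm (squared) on an interval (0, L) is
  ||u||_{H^1}^2 = ∫_0^L u(x)^2 dx + ∫_0^L u'(x)^2 dx.
Compute u'(x) = 4*x**3 + 9*x**2 - 2*x - 3.
Then u(x)^2 = x**8 + 6*x**7 + 7*x**6 - 12*x**5 - 21*x**4 - 6*x**3 + 13*x**2 + 12*x + 4 and u'(x)^2 = 16*x**6 + 72*x**5 + 65*x**4 - 60*x**3 - 50*x**2 + 12*x + 9.
Integrate each monomial from 0 to 5 using ∫_0^5 c·x^n dx = c·5^(n+1)/(n+1):
  ∫_0^5 u(x)^2 dx = ∫_0^5 (x^8 + 6*x^7 + 7*x^6 - 12*x^5 - 21*x^4 - 6*x^3 + 13*x^2 + 12*x + 4) dx. Term by term:
    ∫_0^5 x^8 dx = 1953125/9;  ∫_0^5 6*x^7 dx = 1171875/4;  ∫_0^5 7*x^6 dx = 78125;
    ∫_0^5 -12*x^5 dx = -31250;  ∫_0^5 -21*x^4 dx = -13125;  ∫_0^5 -6*x^3 dx = -1875/2;
    ∫_0^5 13*x^2 dx = 1625/3;  ∫_0^5 12*x dx = 150;  ∫_0^5 4 dx = 20.
  Sum: 1953125/9 + 1171875/4 + 78125 − 31250 − 13125 − 1875/2 + 1625/3 + 150 + 20 = 19566245/36.
  ∫_0^5 u'(x)^2 dx = ∫_0^5 (16*x^6 + 72*x^5 + 65*x^4 - 60*x^3 - 50*x^2 + 12*x + 9) dx. Term by term:
    ∫_0^5 16*x^6 dx = 1250000/7;  ∫_0^5 72*x^5 dx = 187500;  ∫_0^5 65*x^4 dx = 40625;
    ∫_0^5 -60*x^3 dx = -9375;  ∫_0^5 -50*x^2 dx = -6250/3;  ∫_0^5 12*x dx = 150;
    ∫_0^5 9 dx = 45.
  Sum: 1250000/7 + 187500 + 40625 − 9375 − 6250/3 + 150 + 45 = 8304095/21.
Adding: ||u||_{H^1}^2 = 19566245/36 + 8304095/21 = 236612855/252.


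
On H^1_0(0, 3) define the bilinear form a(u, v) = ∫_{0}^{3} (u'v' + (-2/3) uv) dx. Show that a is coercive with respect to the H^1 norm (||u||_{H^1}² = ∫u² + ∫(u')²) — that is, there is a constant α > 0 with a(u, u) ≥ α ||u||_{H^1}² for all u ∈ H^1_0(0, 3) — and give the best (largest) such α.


α = (-6 + π^2)/(9 + π^2)

Coercivity of a(·,·) on H^1_0(0, 3) means a(u, u) ≥ α ||u||_{H^1}² for every u ∈ H^1_0.
The interval has length L = 3, and Poincaré/coercivity depend only on L. Here a(u, u) = ∫(u')² + (-2/3)·∫u².
Here c = -2/3 < 0 with |c| < (π/L)² = π^2/9, so coercivity still holds. The condition a(u,u) ≥ α||u||_{H^1}² reads (1−α)∫(u')² ≥ (α−c)∫u². Any admissible α is ≤ 1 (rapidly oscillating u have ∫u²/∫(u')² → 0), and α = 1 would force 0 ≥ (1−c)∫u², impossible since c < 1; so 1−α > 0. By the sharp Poincaré inequality on H^1_0 of an interval of length L, ∫(u')² ≥ (π/L)²∫u² with equality for the first sine mode sin(π(x−x₀)/L) (x₀ the left endpoint), so the inequality holds for all u iff (1−α)(π/L)² ≥ α − c, i.e. α ≤ ((π/L)² + c)/((π/L)² + 1) = (1 + c(L/π)²)/(1 + (L/π)²). (Direct route, valid since c ≤ 0: Poincaré gives c∫u² ≥ c(L/π)²∫(u')², so a(u,u) ≥ (1 + c(L/π)²)∫(u')², while ||u||_{H^1}² ≤ (1 + (L/π)²)∫(u')²; dividing yields the same α.) With (π/L)² = π^2/9 and c = -2/3, the largest admissible constant is α = ((π/L)² + c)/((π/L)² + 1).
Simplifying, α = (-6 + π^2)/(9 + π^2).


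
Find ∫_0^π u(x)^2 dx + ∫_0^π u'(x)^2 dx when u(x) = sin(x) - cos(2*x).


||u||_{H^1(0,π)}^2 = 20/3 + 7*π/2

u'(x) = 2*sin(2*x) + cos(x).
Expand u² and (u')² and integrate term by term on (0, π), using: for integers n ≥ 1, ∫_0^π sin²(nx) dx = ∫_0^π cos²(nx) dx = π/2; for n ≠ n', ∫_0^π sin(nx)sin(n'x) dx = ∫_0^π cos(nx)cos(n'x) dx = 0; and by product-to-sum, ∫_0^π sin(nx)cos(n'x) dx = ½∫_0^π [sin((n+n')x) + sin((n−n')x)] dx, which is 0 when n+n' is even and 2n/(n²−n'²) when n+n' is odd (it need not vanish on (0, π)).
  u² squared terms: (-1)²·∫cos(2x)² dx = 1·π/2 = π/2;  (1)²·∫sin(x)² dx = 1·π/2 = π/2.
  u² cross terms: 2·(-1)·(1)·∫cos(2x)·sin(x) dx = -2·(-2/3) = 4/3.
  So ∫_0^π u² dx = π/2 + π/2 + 4/3 = 4/3 + π.
  (u')² squared terms: (2)²·∫sin(2x)² dx = 4·π/2 = 2*π;  (1)²·∫cos(x)² dx = 1·π/2 = π/2.
  (u')² cross terms: 2·(2)·(1)·∫sin(2x)·cos(x) dx = 4·(4/3) = 16/3.
  So ∫_0^π (u')² dx = 2*π + π/2 + 16/3 = 16/3 + 5*π/2.
||u||_{H^1}^2 = (4/3 + π) + (16/3 + 5*π/2) = 20/3 + 7*π/2.


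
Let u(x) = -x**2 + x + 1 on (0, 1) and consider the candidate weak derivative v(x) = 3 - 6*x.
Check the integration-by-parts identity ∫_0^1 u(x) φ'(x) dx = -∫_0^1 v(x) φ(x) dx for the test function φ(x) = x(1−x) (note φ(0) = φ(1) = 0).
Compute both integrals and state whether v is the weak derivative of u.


LHS = 0, RHS = 0. No, v is not the weak derivative of u.

u(x) = -x**2 + x + 1, classical derivative u'(x) = 1 - 2*x.
φ(x) = x(1−x), so φ'(x) = 1 - 2*x.
Note φ(0) = φ(1) = 0, so the boundary term u·φ vanishes.
LHS = ∫_0^1 u(x) φ'(x) dx = ∫_0^1 (2*x^3 - 3*x^2 - x + 1) dx. Term by term:
  ∫_0^1 2*x^3 dx = 1/2;  ∫_0^1 -3*x^2 dx = -1;  ∫_0^1 -x dx = -1/2;
  ∫_0^1 1 dx = 1.
Sum: 1/2 − 1 − 1/2 + 1 = 0.
So LHS = 0.
∫_0^1 v(x) φ(x) dx = ∫_0^1 (6*x^3 - 9*x^2 + 3*x) dx. Term by term:
  ∫_0^1 6*x^3 dx = 3/2;  ∫_0^1 -9*x^2 dx = -3;  ∫_0^1 3*x dx = 3/2.
Sum: 3/2 − 3 + 3/2 = 0.
So RHS = -∫_0^1 v(x) φ(x) dx = 0.
LHS = RHS, so the identity holds for this particular φ. But this is necessary, not sufficient: a weak derivative must satisfy the identity for EVERY test function in C_c^∞(0, 1).
Here u is smooth, so its weak derivative equals its classical derivative u'(x) = 1 - 2*x. Since v(x) = 3 - 6*x ≠ u'(x), v is NOT the weak derivative of u — the agreement for this single φ is a coincidence (the difference v − u' happens to be L²-orthogonal to this φ).


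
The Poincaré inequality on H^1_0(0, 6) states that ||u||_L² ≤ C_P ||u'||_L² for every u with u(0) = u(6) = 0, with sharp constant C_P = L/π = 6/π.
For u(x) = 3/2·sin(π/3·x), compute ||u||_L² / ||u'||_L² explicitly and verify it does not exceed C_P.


||u||_L² / ||u'||_L² = 3/π < C_P = 6/π.

u(x) = 3/2·sin(π/3·x), so u'(x) = π*cos(π*x/3)/2.
Writing u(x) = A·sin(kπx/L) with A = 3/2 and k = 2, use ∫_0^L sin²(kπx/L) dx = L/2 and ∫_0^L cos²(kπx/L) dx = L/2.
u² = 9/4·sin²(π/3·x) and (u')² = π^2/4·cos²(π/3·x), and each of sin², cos² integrates to L/2 = 3 over (0, 6).
∫_0^6 u² dx = 27/4, so ||u||_L² = 3*sqrt(3)/2.
∫_0^6 (u')² dx = 3*π^2/4, so ||u'||_L² = sqrt(3)*π/2.
Ratio ||u||_L² / ||u'||_L² = 3/π.
Sharp Poincaré constant on H^1_0(0, 6) is C_P = L/π = 6/π, achieved by sin(π/6·x).
This is the k = 2 harmonic; the ratio L/(kπ) is strictly less than C_P = L/π, consistent with the sharp inequality ||u||_L² ≤ C_P ||u'||_L².


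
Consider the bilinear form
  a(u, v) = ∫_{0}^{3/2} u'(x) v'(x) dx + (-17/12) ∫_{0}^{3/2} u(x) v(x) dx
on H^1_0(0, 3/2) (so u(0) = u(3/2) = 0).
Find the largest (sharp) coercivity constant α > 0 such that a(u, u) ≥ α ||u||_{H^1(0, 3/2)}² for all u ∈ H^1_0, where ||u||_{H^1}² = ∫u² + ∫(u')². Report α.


α = (-51 + 16*π^2)/(4*(9 + 4*π^2))

Coercivity of a(·,·) on H^1_0(0, 3/2) means a(u, u) ≥ α ||u||_{H^1}² for every u ∈ H^1_0.
The interval has length L = 3/2, and Poincaré/coercivity depend only on L. Here a(u, u) = ∫(u')² + (-17/12)·∫u².
Here c = -17/12 < 0 with |c| < (π/L)² = 4*π^2/9, so coercivity still holds. The condition a(u,u) ≥ α||u||_{H^1}² reads (1−α)∫(u')² ≥ (α−c)∫u². Any admissible α is ≤ 1 (rapidly oscillating u have ∫u²/∫(u')² → 0), and α = 1 would force 0 ≥ (1−c)∫u², impossible since c < 1; so 1−α > 0. By the sharp Poincaré inequality on H^1_0 of an interval of length L, ∫(u')² ≥ (π/L)²∫u² with equality for the first sine mode sin(π(x−x₀)/L) (x₀ the left endpoint), so the inequality holds for all u iff (1−α)(π/L)² ≥ α − c, i.e. α ≤ ((π/L)² + c)/((π/L)² + 1) = (1 + c(L/π)²)/(1 + (L/π)²). (Direct route, valid since c ≤ 0: Poincaré gives c∫u² ≥ c(L/π)²∫(u')², so a(u,u) ≥ (1 + c(L/π)²)∫(u')², while ||u||_{H^1}² ≤ (1 + (L/π)²)∫(u')²; dividing yields the same α.) With (π/L)² = 4*π^2/9 and c = -17/12, the largest admissible constant is α = ((π/L)² + c)/((π/L)² + 1).
Simplifying, α = (-51 + 16*π^2)/(4*(9 + 4*π^2)).


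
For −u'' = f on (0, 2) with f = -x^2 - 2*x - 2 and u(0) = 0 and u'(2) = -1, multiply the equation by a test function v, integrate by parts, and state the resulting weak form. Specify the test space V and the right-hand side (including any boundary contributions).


V = {v ∈ H^1(0, 2) : v(0) = 0} (test functions vanish at x = 0 where u is specified); weak form: ∫_0^2 u'v' dx = ∫_0^2 (-x^2 - 2*x - 2) v dx − v(2) for all v ∈ V.

Multiply both sides by a test function v and integrate from 0 to 2:
  ∫_0^2 −u''(x) v(x) dx = ∫_0^2 f(x) v(x) dx.
Integrate the LHS by parts once:
  ∫_0^2 −u'' v dx = −[u'(x) v(x)]_0^2 + ∫_0^2 u'(x) v'(x) dx.
Thus ∫_0^2 u'(x) v'(x) dx = ∫_0^2 f(x) v(x) dx + [u'(x) v(x)]_0^2.
Choose V so that boundary terms are either known or forced to vanish.
Mixed BC: u(0) = 0 (Dirichlet) and u'(2) = -1 (Neumann). Define V = {v ∈ H^1(0, 2) : v(0) = 0}. Then [u' v]_0^2 = u'(2)·v(2) − u'(0)·0 = − v(2).
Weak formulation: find u (satisfying any essential BC) such that ∫_0^2 u'(x) v'(x) dx = ∫_0^2 f v dx − v(2) for all v ∈ V (Dirichlet at 0 absorbed into V; Neumann datum at x = 2 contributes the boundary term).
Substituting f(x) = -x^2 - 2*x - 2, the right-hand side is ∫_0^2 (-x^2 - 2*x - 2) v dx − v(2).


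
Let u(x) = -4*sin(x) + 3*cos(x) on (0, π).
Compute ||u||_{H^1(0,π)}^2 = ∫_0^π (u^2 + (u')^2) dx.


||u||_{H^1(0,π)}^2 = 25*π

u'(x) = -3*sin(x) - 4*cos(x).
Expand u² and (u')² and integrate term by term on (0, π), using: for integers n ≥ 1, ∫_0^π sin²(nx) dx = ∫_0^π cos²(nx) dx = π/2; for n ≠ n', ∫_0^π sin(nx)sin(n'x) dx = ∫_0^π cos(nx)cos(n'x) dx = 0; and by product-to-sum, ∫_0^π sin(nx)cos(n'x) dx = ½∫_0^π [sin((n+n')x) + sin((n−n')x)] dx, which is 0 when n+n' is even and 2n/(n²−n'²) when n+n' is odd (it need not vanish on (0, π)).
  u² squared terms: (-4)²·∫sin(x)² dx = 16·π/2 = 8*π;  (3)²·∫cos(x)² dx = 9·π/2 = 9*π/2.
  u² cross terms: 2·(-4)·(3)·∫sin(x)·cos(x) dx = -24·(0) = 0.
  So ∫_0^π u² dx = 8*π + 9*π/2 + 0 = 25*π/2.
  (u')² squared terms: (-4)²·∫cos(x)² dx = 16·π/2 = 8*π;  (-3)²·∫sin(x)² dx = 9·π/2 = 9*π/2.
  (u')² cross terms: 2·(-4)·(-3)·∫cos(x)·sin(x) dx = 24·(0) = 0.
  So ∫_0^π (u')² dx = 8*π + 9*π/2 + 0 = 25*π/2.
||u||_{H^1}^2 = (25*π/2) + (25*π/2) = 25*π.


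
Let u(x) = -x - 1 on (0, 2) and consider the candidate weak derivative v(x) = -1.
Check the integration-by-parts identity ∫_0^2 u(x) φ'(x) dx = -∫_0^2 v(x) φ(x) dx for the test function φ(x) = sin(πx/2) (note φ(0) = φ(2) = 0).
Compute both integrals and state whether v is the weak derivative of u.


LHS = 4/π, RHS = 4/π. Yes, v = u' weakly.

u(x) = -x - 1, classical derivative u'(x) = -1.
φ(x) = sin(πx/2), so φ'(x) = π*cos(π*x/2)/2.
Note φ(0) = φ(2) = 0, so the boundary term u·φ vanishes.
LHS = ∫_0^2 u(x) φ'(x) dx = ∫_0^2 (-π*x*cos(π*x/2)/2 - π*cos(π*x/2)/2) dx. Term by term:
  ∫_0^2 -π*cos(π*x/2)/2 dx = 0;  ∫_0^2 -π*x*cos(π*x/2)/2 dx = 4/π.
Sum: 0 + 4/π = 4/π.
So LHS = 4/π.
∫_0^2 v(x) φ(x) dx = ∫_0^2 (-sin(π*x/2)) dx. Term by term:
  ∫_0^2 -sin(π*x/2) dx = -4/π.
So RHS = -∫_0^2 v(x) φ(x) dx = 4/π.
LHS = RHS, so the identity holds for this test φ.
Moreover u is smooth here and v(x) = u'(x) = -1 pointwise, so the identity holds for every test function. Hence v is the weak derivative of u.


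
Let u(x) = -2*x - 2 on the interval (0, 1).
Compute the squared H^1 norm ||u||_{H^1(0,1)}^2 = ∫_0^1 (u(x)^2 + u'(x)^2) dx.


||u||_{H^1}^2 = 40/3

The H^1 norm (squared) on an interval (0, L) is
  ||u||_{H^1}^2 = ∫_0^L u(x)^2 dx + ∫_0^L u'(x)^2 dx.
Compute u'(x) = -2.
Then u(x)^2 = 4*x**2 + 8*x + 4 and u'(x)^2 = 4.
Integrate each monomial from 0 to 1 using ∫_0^1 c·x^n dx = c·1^(n+1)/(n+1):
  ∫_0^1 u(x)^2 dx = ∫_0^1 (4*x^2 + 8*x + 4) dx. Term by term:
    ∫_0^1 4*x^2 dx = 4/3;  ∫_0^1 8*x dx = 4;  ∫_0^1 4 dx = 4.
  Sum: 4/3 + 4 + 4 = 28/3.
  ∫_0^1 u'(x)^2 dx = ∫_0^1 (4) dx. Term by term:
    ∫_0^1 4 dx = 4.
Adding: ||u||_{H^1}^2 = 28/3 + 4 = 40/3.


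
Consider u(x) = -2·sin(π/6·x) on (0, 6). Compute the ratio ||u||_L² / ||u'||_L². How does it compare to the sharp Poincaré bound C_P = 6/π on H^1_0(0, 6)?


||u||_L² / ||u'||_L² = 6/π = C_P.

u(x) = -2·sin(π/6·x), so u'(x) = -π*cos(π*x/6)/3.
Writing u(x) = A·sin(kπx/L) with A = -2 and k = 1, use ∫_0^L sin²(kπx/L) dx = L/2 and ∫_0^L cos²(kπx/L) dx = L/2.
u² = 4·sin²(π/6·x) and (u')² = π^2/9·cos²(π/6·x), and each of sin², cos² integrates to L/2 = 3 over (0, 6).
∫_0^6 u² dx = 12, so ||u||_L² = 2*sqrt(3).
∫_0^6 (u')² dx = π^2/3, so ||u'||_L² = sqrt(3)*π/3.
Ratio ||u||_L² / ||u'||_L² = 6/π.
Sharp Poincaré constant on H^1_0(0, 6) is C_P = L/π = 6/π, achieved by sin(π/6·x).
This is the k = 1 eigenfunction (up to amplitude), so the ratio equals the sharp Poincaré constant exactly.


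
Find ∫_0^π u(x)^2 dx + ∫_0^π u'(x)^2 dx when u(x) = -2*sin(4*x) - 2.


||u||_{H^1(0,π)}^2 = 38*π

u'(x) = -8*cos(4*x).
Expand u² and (u')² and integrate term by term on (0, π), using: for integers n ≥ 1, ∫_0^π sin²(nx) dx = ∫_0^π cos²(nx) dx = π/2; for n ≠ n', ∫_0^π sin(nx)sin(n'x) dx = ∫_0^π cos(nx)cos(n'x) dx = 0; and by product-to-sum, ∫_0^π sin(nx)cos(n'x) dx = ½∫_0^π [sin((n+n')x) + sin((n−n')x)] dx, which is 0 when n+n' is even and 2n/(n²−n'²) when n+n' is odd (it need not vanish on (0, π)). For the constant mode: ∫_0^π 1 dx = π, ∫_0^π cos(nx) dx = 0, ∫_0^π sin(nx) dx = (1−(−1)^n)/n.
  u² squared terms: (-2)²·∫1 dx = 4·π = 4*π;  (-2)²·∫sin(4x)² dx = 4·π/2 = 2*π.
  u² cross terms: 2·(-2)·(-2)·∫1·sin(4x) dx = 8·(0) = 0.
  So ∫_0^π u² dx = 4*π + 2*π + 0 = 6*π.
  (u')² squared terms: (-8)²·∫cos(4x)² dx = 64·π/2 = 32*π.
  So ∫_0^π (u')² dx = 32*π.
||u||_{H^1}^2 = (6*π) + (32*π) = 38*π.


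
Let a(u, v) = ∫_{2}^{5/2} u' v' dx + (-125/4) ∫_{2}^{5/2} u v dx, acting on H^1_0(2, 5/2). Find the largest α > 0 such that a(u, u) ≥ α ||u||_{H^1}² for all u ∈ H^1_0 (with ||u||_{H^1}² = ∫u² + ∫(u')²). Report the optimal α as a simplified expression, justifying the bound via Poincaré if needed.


α = (-125 + 16*π^2)/(4*(1 + 4*π^2))

Coercivity of a(·,·) on H^1_0(2, 5/2) means a(u, u) ≥ α ||u||_{H^1}² for every u ∈ H^1_0.
The interval has length L = 1/2, and Poincaré/coercivity depend only on L. Here a(u, u) = ∫(u')² + (-125/4)·∫u².
Here c = -125/4 < 0 with |c| < (π/L)² = 4*π^2, so coercivity still holds. The condition a(u,u) ≥ α||u||_{H^1}² reads (1−α)∫(u')² ≥ (α−c)∫u². Any admissible α is ≤ 1 (rapidly oscillating u have ∫u²/∫(u')² → 0), and α = 1 would force 0 ≥ (1−c)∫u², impossible since c < 1; so 1−α > 0. By the sharp Poincaré inequality on H^1_0 of an interval of length L, ∫(u')² ≥ (π/L)²∫u² with equality for the first sine mode sin(π(x−x₀)/L) (x₀ the left endpoint), so the inequality holds for all u iff (1−α)(π/L)² ≥ α − c, i.e. α ≤ ((π/L)² + c)/((π/L)² + 1) = (1 + c(L/π)²)/(1 + (L/π)²). (Direct route, valid since c ≤ 0: Poincaré gives c∫u² ≥ c(L/π)²∫(u')², so a(u,u) ≥ (1 + c(L/π)²)∫(u')², while ||u||_{H^1}² ≤ (1 + (L/π)²)∫(u')²; dividing yields the same α.) With (π/L)² = 4*π^2 and c = -125/4, the largest admissible constant is α = ((π/L)² + c)/((π/L)² + 1).
Simplifying, α = (-125 + 16*π^2)/(4*(1 + 4*π^2)).


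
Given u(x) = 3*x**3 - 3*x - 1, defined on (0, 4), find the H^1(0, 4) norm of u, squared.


||u||_{H^1}^2 = 1144904/35

The H^1 norm (squared) on an interval (0, L) is
  ||u||_{H^1}^2 = ∫_0^L u(x)^2 dx + ∫_0^L u'(x)^2 dx.
Compute u'(x) = 9*x**2 - 3.
Then u(x)^2 = 9*x**6 - 18*x**4 - 6*x**3 + 9*x**2 + 6*x + 1 and u'(x)^2 = 81*x**4 - 54*x**2 + 9.
Integrate each monomial from 0 to 4 using ∫_0^4 c·x^n dx = c·4^(n+1)/(n+1):
  ∫_0^4 u(x)^2 dx = ∫_0^4 (9*x^6 - 18*x^4 - 6*x^3 + 9*x^2 + 6*x + 1) dx. Term by term:
    ∫_0^4 9*x^6 dx = 147456/7;  ∫_0^4 -18*x^4 dx = -18432/5;  ∫_0^4 -6*x^3 dx = -384;
    ∫_0^4 9*x^2 dx = 192;  ∫_0^4 6*x dx = 48;  ∫_0^4 1 dx = 4.
  Sum: 147456/7 − 18432/5 − 384 + 192 + 48 + 4 = 603356/35.
  ∫_0^4 u'(x)^2 dx = ∫_0^4 (81*x^4 - 54*x^2 + 9) dx. Term by term:
    ∫_0^4 81*x^4 dx = 82944/5;  ∫_0^4 -54*x^2 dx = -1152;  ∫_0^4 9 dx = 36.
  Sum: 82944/5 − 1152 + 36 = 77364/5.
Adding: ||u||_{H^1}^2 = 603356/35 + 77364/5 = 1144904/35.


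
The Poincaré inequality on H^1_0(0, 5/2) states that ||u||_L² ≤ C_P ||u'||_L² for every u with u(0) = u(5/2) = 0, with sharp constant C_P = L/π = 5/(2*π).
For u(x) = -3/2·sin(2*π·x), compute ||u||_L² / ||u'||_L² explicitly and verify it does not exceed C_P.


||u||_L² / ||u'||_L² = 1/(2*π) < C_P = 5/(2*π).

u(x) = -3/2·sin(2*π·x), so u'(x) = -3*π*cos(2*π*x).
Writing u(x) = A·sin(kπx/L) with A = -3/2 and k = 5, use ∫_0^L sin²(kπx/L) dx = L/2 and ∫_0^L cos²(kπx/L) dx = L/2.
u² = 9/4·sin²(2*π·x) and (u')² = 9*π^2·cos²(2*π·x), and each of sin², cos² integrates to L/2 = 5/4 over (0, 5/2).
∫_0^5/2 u² dx = 45/16, so ||u||_L² = 3*sqrt(5)/4.
∫_0^5/2 (u')² dx = 45*π^2/4, so ||u'||_L² = 3*sqrt(5)*π/2.
Ratio ||u||_L² / ||u'||_L² = 1/(2*π).
Sharp Poincaré constant on H^1_0(0, 5/2) is C_P = L/π = 5/(2*π), achieved by sin(2*π/5·x).
This is the k = 5 harmonic; the ratio L/(kπ) is strictly less than C_P = L/π, consistent with the sharp inequality ||u||_L² ≤ C_P ||u'||_L².


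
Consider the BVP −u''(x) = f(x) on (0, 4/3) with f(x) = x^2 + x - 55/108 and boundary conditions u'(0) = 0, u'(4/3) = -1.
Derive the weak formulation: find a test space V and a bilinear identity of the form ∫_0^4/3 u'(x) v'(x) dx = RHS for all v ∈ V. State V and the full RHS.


V = H^1(0, 4/3) (v unrestricted at boundary; u is determined up to an additive constant); weak form: ∫_0^4/3 u'v' dx = ∫_0^4/3 (x^2 + x - 55/108) v dx − v(4/3) for all v ∈ V.

Multiply both sides by a test function v and integrate from 0 to 4/3:
  ∫_0^4/3 −u''(x) v(x) dx = ∫_0^4/3 f(x) v(x) dx.
Integrate the LHS by parts once:
  ∫_0^4/3 −u'' v dx = −[u'(x) v(x)]_0^4/3 + ∫_0^4/3 u'(x) v'(x) dx.
Thus ∫_0^4/3 u'(x) v'(x) dx = ∫_0^4/3 f(x) v(x) dx + [u'(x) v(x)]_0^4/3.
Choose V so that boundary terms are either known or forced to vanish.
u has inhomogeneous Neumann u'(0) = 0, u'(4/3) = -1. [u' v]_0^4/3 = (-1)·v(4/3) − (0)·v(0) = − v(4/3). Take V = H^1(0, 4/3); boundary term becomes part of RHS.
Weak formulation: find u (satisfying any essential BC) such that ∫_0^4/3 u'(x) v'(x) dx = ∫_0^4/3 f v dx − v(4/3) for all v ∈ V (Neumann data are natural BCs: they enter the RHS as boundary terms).
Substituting f(x) = x^2 + x - 55/108, the right-hand side is ∫_0^4/3 (x^2 + x - 55/108) v dx − v(4/3).
Compatibility check (pure Neumann): taking v ≡ 1 ∈ V gives 0 = ∫_0^4/3 f dx + (-1) − (0), i.e. ∫_0^4/3 f dx must equal u'(0) − u'(4/3) = 1. Indeed ∫_0^4/3 (x^2 + x - 55/108) dx = 1, so the data are compatible. The solution is then unique only up to an additive constant (fix it e.g. by requiring ∫_0^4/3 u dx = 0).


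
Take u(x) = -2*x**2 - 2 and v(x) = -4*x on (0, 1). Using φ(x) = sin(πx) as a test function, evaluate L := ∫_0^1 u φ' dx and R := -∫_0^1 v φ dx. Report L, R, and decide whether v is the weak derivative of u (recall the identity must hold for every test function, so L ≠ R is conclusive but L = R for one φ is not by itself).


LHS = 4/π, RHS = 4/π. Yes, v = u' weakly.

u(x) = -2*x**2 - 2, classical derivative u'(x) = -4*x.
φ(x) = sin(πx), so φ'(x) = π*cos(π*x).
Note φ(0) = φ(1) = 0, so the boundary term u·φ vanishes.
LHS = ∫_0^1 u(x) φ'(x) dx = ∫_0^1 (-2*π*x^2*cos(π*x) - 2*π*cos(π*x)) dx. Term by term:
  ∫_0^1 -2*π*cos(π*x) dx = 0;  ∫_0^1 -2*π*x^2*cos(π*x) dx = 4/π.
Sum: 0 + 4/π = 4/π.
So LHS = 4/π.
∫_0^1 v(x) φ(x) dx = ∫_0^1 (-4*x*sin(π*x)) dx. Term by term:
  ∫_0^1 -4*x*sin(π*x) dx = -4/π.
So RHS = -∫_0^1 v(x) φ(x) dx = 4/π.
LHS = RHS, so the identity holds for this test φ.
Moreover u is smooth here and v(x) = u'(x) = -4*x pointwise, so the identity holds for every test function. Hence v is the weak derivative of u.


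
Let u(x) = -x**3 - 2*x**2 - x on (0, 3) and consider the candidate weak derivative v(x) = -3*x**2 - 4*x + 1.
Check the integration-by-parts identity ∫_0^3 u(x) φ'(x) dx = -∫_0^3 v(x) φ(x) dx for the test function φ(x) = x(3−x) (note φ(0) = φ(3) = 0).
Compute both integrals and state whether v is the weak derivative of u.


LHS = 1359/20, RHS = 1179/20. No, v is not the weak derivative of u.

u(x) = -x**3 - 2*x**2 - x, classical derivative u'(x) = -3*x**2 - 4*x - 1.
φ(x) = x(3−x), so φ'(x) = 3 - 2*x.
Note φ(0) = φ(3) = 0, so the boundary term u·φ vanishes.
LHS = ∫_0^3 u(x) φ'(x) dx = ∫_0^3 (2*x^4 + x^3 - 4*x^2 - 3*x) dx. Term by term:
  ∫_0^3 2*x^4 dx = 486/5;  ∫_0^3 x^3 dx = 81/4;  ∫_0^3 -4*x^2 dx = -36;
  ∫_0^3 -3*x dx = -27/2.
Sum: 486/5 + 81/4 − 36 − 27/2 = 1359/20.
So LHS = 1359/20.
∫_0^3 v(x) φ(x) dx = ∫_0^3 (3*x^4 - 5*x^3 - 13*x^2 + 3*x) dx. Term by term:
  ∫_0^3 3*x^4 dx = 729/5;  ∫_0^3 -5*x^3 dx = -405/4;  ∫_0^3 -13*x^2 dx = -117;
  ∫_0^3 3*x dx = 27/2.
Sum: 729/5 − 405/4 − 117 + 27/2 = -1179/20.
So RHS = -∫_0^3 v(x) φ(x) dx = 1179/20.
LHS − RHS = 9 ≠ 0, so the identity fails.
(For a valid weak derivative the identity must hold for EVERY test function, in particular this one. The failure shows v is NOT the weak derivative of u.)
Correct weak derivative would be u'(x) = -3*x**2 - 4*x - 1.


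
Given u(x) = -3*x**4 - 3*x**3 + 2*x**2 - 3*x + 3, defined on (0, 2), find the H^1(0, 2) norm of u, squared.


||u||_{H^1}^2 = 634048/105

The H^1 norm (squared) on an interval (0, L) is
  ||u||_{H^1}^2 = ∫_0^L u(x)^2 dx + ∫_0^L u'(x)^2 dx.
Compute u'(x) = -12*x**3 - 9*x**2 + 4*x - 3.
Then u(x)^2 = 9*x**8 + 18*x**7 - 3*x**6 + 6*x**5 + 4*x**4 - 30*x**3 + 21*x**2 - 18*x + 9 and u'(x)^2 = 144*x**6 + 216*x**5 - 15*x**4 + 70*x**2 - 24*x + 9.
Integrate each monomial from 0 to 2 using ∫_0^2 c·x^n dx = c·2^(n+1)/(n+1):
  ∫_0^2 u(x)^2 dx = ∫_0^2 (9*x^8 + 18*x^7 - 3*x^6 + 6*x^5 + 4*x^4 - 30*x^3 + 21*x^2 - 18*x + 9) dx. Term by term:
    ∫_0^2 9*x^8 dx = 512;  ∫_0^2 18*x^7 dx = 576;  ∫_0^2 -3*x^6 dx = -384/7;
    ∫_0^2 6*x^5 dx = 64;  ∫_0^2 4*x^4 dx = 128/5;  ∫_0^2 -30*x^3 dx = -120;
    ∫_0^2 21*x^2 dx = 56;  ∫_0^2 -18*x dx = -36;  ∫_0^2 9 dx = 18.
  Sum: 512 + 576 − 384/7 + 64 + 128/5 − 120 + 56 − 36 + 18 = 36426/35.
  ∫_0^2 u'(x)^2 dx = ∫_0^2 (144*x^6 + 216*x^5 - 15*x^4 + 70*x^2 - 24*x + 9) dx. Term by term:
    ∫_0^2 144*x^6 dx = 18432/7;  ∫_0^2 216*x^5 dx = 2304;  ∫_0^2 -15*x^4 dx = -96;
    ∫_0^2 70*x^2 dx = 560/3;  ∫_0^2 -24*x dx = -48;  ∫_0^2 9 dx = 18.
  Sum: 18432/7 + 2304 − 96 + 560/3 − 48 + 18 = 104954/21.
Adding: ||u||_{H^1}^2 = 36426/35 + 104954/21 = 634048/105.


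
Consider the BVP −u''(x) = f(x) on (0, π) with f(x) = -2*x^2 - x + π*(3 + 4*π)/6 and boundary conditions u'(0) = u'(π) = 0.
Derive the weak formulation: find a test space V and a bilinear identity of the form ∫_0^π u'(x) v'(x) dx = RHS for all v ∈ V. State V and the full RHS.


V = H^1(0, π) (no boundary constraint on v; u is determined up to an additive constant); weak form: ∫_0^π u'v' dx = ∫_0^π (-2*x^2 - x + π*(3 + 4*π)/6) v dx for all v ∈ V.

Multiply both sides by a test function v and integrate from 0 to π:
  ∫_0^π −u''(x) v(x) dx = ∫_0^π f(x) v(x) dx.
Integrate the LHS by parts once:
  ∫_0^π −u'' v dx = −[u'(x) v(x)]_0^π + ∫_0^π u'(x) v'(x) dx.
Thus ∫_0^π u'(x) v'(x) dx = ∫_0^π f(x) v(x) dx + [u'(x) v(x)]_0^π.
Choose V so that boundary terms are either known or forced to vanish.
u has homogeneous Neumann: u'(0) = u'(π) = 0. So [u' v]_0^π = 0·v(π) − 0·v(0) = 0 for any v; take V = H^1(0, π).
Weak formulation: find u (satisfying any essential BC) such that ∫_0^π u'(x) v'(x) dx = ∫_0^π f v dx for all v ∈ V (homogeneous Neumann, so boundary terms vanish).
Substituting f(x) = -2*x^2 - x + π*(3 + 4*π)/6, the right-hand side is ∫_0^π (-2*x^2 - x + π*(3 + 4*π)/6) v dx.
Compatibility check (pure Neumann): taking v ≡ 1 ∈ V gives 0 = ∫_0^π f dx + (0) − (0), i.e. ∫_0^π f dx must equal u'(0) − u'(π) = 0. Indeed ∫_0^π (-2*x^2 - x + π*(3 + 4*π)/6) dx = 0, so the data are compatible. The solution is then unique only up to an additive constant (fix it e.g. by requiring ∫_0^π u dx = 0).


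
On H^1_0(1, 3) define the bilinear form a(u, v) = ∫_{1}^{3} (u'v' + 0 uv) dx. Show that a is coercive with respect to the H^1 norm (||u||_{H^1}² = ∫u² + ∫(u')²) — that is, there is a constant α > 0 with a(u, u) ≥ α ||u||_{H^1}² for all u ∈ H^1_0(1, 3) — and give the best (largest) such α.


α = π^2/(4 + π^2)

Coercivity of a(·,·) on H^1_0(1, 3) means a(u, u) ≥ α ||u||_{H^1}² for every u ∈ H^1_0.
The interval has length L = 2, and Poincaré/coercivity depend only on L. Here a(u, u) = ∫(u')² + (0)·∫u².
Here c = 0, so a(u,u) = ∫(u')² alone. The condition a(u,u) ≥ α||u||_{H^1}² reads (1−α)∫(u')² ≥ (α−c)∫u². Any admissible α is ≤ 1 (rapidly oscillating u have ∫u²/∫(u')² → 0), and α = 1 would force 0 ≥ (1−c)∫u², impossible since c < 1; so 1−α > 0. By the sharp Poincaré inequality on H^1_0 of an interval of length L, ∫(u')² ≥ (π/L)²∫u² with equality for the first sine mode sin(π(x−x₀)/L) (x₀ the left endpoint), so the inequality holds for all u iff (1−α)(π/L)² ≥ α − c, i.e. α ≤ ((π/L)² + c)/((π/L)² + 1) = (1 + c(L/π)²)/(1 + (L/π)²). (Direct route, valid since c ≤ 0: Poincaré gives c∫u² ≥ c(L/π)²∫(u')², so a(u,u) ≥ (1 + c(L/π)²)∫(u')², while ||u||_{H^1}² ≤ (1 + (L/π)²)∫(u')²; dividing yields the same α.) With (π/L)² = π^2/4 and c = 0, the largest admissible constant is α = ((π/L)² + c)/((π/L)² + 1).
Simplifying, α = π^2/(4 + π^2).
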